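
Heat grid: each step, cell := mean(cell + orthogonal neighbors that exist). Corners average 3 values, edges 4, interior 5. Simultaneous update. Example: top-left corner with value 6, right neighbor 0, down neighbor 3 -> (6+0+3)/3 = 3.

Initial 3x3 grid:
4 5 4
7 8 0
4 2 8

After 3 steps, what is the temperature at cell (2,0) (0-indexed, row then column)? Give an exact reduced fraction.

Answer: 10469/2160

Derivation:
Step 1: cell (2,0) = 13/3
Step 2: cell (2,0) = 187/36
Step 3: cell (2,0) = 10469/2160
Full grid after step 3:
  2681/540 70333/14400 3083/720
  74783/14400 4591/1000 16327/3600
  10469/2160 34879/7200 4657/1080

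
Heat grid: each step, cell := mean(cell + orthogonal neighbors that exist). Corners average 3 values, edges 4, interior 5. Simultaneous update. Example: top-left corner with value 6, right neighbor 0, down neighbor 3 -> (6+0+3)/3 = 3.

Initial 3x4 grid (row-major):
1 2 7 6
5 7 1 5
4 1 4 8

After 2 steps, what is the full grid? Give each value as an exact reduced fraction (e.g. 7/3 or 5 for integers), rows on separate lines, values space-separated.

Answer: 67/18 847/240 381/80 5
269/80 41/10 41/10 161/30
139/36 421/120 539/120 85/18

Derivation:
After step 1:
  8/3 17/4 4 6
  17/4 16/5 24/5 5
  10/3 4 7/2 17/3
After step 2:
  67/18 847/240 381/80 5
  269/80 41/10 41/10 161/30
  139/36 421/120 539/120 85/18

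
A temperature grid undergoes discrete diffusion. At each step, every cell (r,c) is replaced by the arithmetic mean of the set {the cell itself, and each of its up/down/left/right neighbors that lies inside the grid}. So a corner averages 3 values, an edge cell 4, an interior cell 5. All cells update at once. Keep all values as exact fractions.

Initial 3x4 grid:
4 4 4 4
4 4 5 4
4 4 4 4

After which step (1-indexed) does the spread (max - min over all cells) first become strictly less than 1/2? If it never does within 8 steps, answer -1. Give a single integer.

Answer: 1

Derivation:
Step 1: max=17/4, min=4, spread=1/4
  -> spread < 1/2 first at step 1
Step 2: max=423/100, min=4, spread=23/100
Step 3: max=20011/4800, min=1613/400, spread=131/960
Step 4: max=179351/43200, min=29191/7200, spread=841/8640
Step 5: max=71662051/17280000, min=5853373/1440000, spread=56863/691200
Step 6: max=643614341/155520000, min=52829543/12960000, spread=386393/6220800
Step 7: max=257225723131/62208000000, min=21156358813/5184000000, spread=26795339/497664000
Step 8: max=15413735714129/3732480000000, min=1271246149667/311040000000, spread=254051069/5971968000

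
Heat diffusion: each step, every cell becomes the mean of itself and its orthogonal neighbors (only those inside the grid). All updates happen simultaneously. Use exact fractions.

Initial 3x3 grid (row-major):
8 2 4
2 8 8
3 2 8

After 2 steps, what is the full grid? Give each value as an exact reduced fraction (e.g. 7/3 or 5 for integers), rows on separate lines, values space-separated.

After step 1:
  4 11/2 14/3
  21/4 22/5 7
  7/3 21/4 6
After step 2:
  59/12 557/120 103/18
  959/240 137/25 331/60
  77/18 1079/240 73/12

Answer: 59/12 557/120 103/18
959/240 137/25 331/60
77/18 1079/240 73/12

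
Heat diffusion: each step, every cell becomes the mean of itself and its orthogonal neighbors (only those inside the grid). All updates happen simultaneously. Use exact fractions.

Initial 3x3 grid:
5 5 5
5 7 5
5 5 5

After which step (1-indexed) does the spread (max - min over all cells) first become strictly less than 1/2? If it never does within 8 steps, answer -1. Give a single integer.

Answer: 2

Derivation:
Step 1: max=11/2, min=5, spread=1/2
Step 2: max=137/25, min=209/40, spread=51/200
  -> spread < 1/2 first at step 2
Step 3: max=12823/2400, min=947/180, spread=589/7200
Step 4: max=79943/15000, min=761081/144000, spread=31859/720000
Step 5: max=45891607/8640000, min=4764721/900000, spread=751427/43200000
Step 6: max=286634687/54000000, min=2747063129/518400000, spread=23149331/2592000000
Step 7: max=165002654263/31104000000, min=17174931889/3240000000, spread=616540643/155520000000
Step 8: max=1031112453983/194400000000, min=9895132008761/1866240000000, spread=17737747379/9331200000000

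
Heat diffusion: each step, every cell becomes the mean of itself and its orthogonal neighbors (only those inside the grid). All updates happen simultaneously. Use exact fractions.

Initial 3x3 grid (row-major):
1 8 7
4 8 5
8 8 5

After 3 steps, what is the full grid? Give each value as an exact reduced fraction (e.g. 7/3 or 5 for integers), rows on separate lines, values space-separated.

Answer: 12101/2160 2367/400 13381/2160
28279/4800 37069/6000 91637/14400
6743/1080 92837/14400 2341/360

Derivation:
After step 1:
  13/3 6 20/3
  21/4 33/5 25/4
  20/3 29/4 6
After step 2:
  187/36 59/10 227/36
  457/80 627/100 1531/240
  115/18 1591/240 13/2
After step 3:
  12101/2160 2367/400 13381/2160
  28279/4800 37069/6000 91637/14400
  6743/1080 92837/14400 2341/360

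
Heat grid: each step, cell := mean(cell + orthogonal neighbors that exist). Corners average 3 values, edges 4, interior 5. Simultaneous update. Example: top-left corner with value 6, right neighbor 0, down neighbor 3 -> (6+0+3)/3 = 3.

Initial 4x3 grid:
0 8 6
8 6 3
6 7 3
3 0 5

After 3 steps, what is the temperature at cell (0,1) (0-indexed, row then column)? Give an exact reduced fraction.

Step 1: cell (0,1) = 5
Step 2: cell (0,1) = 28/5
Step 3: cell (0,1) = 781/150
Full grid after step 3:
  2951/540 781/150 1433/270
  18409/3600 1331/250 17459/3600
  5863/1200 26569/6000 16139/3600
  2953/720 58871/14400 7999/2160

Answer: 781/150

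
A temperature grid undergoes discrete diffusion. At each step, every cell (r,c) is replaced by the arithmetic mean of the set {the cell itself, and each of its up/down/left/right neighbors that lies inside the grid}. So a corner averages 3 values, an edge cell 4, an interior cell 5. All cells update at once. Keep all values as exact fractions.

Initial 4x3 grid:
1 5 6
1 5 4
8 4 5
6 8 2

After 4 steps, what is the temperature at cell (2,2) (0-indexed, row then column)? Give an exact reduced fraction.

Answer: 351157/72000

Derivation:
Step 1: cell (2,2) = 15/4
Step 2: cell (2,2) = 79/16
Step 3: cell (2,2) = 11141/2400
Step 4: cell (2,2) = 351157/72000
Full grid after step 4:
  521851/129600 3531539/864000 189167/43200
  229769/54000 1612891/360000 321317/72000
  268649/54000 864533/180000 351157/72000
  42451/8100 568693/108000 35887/7200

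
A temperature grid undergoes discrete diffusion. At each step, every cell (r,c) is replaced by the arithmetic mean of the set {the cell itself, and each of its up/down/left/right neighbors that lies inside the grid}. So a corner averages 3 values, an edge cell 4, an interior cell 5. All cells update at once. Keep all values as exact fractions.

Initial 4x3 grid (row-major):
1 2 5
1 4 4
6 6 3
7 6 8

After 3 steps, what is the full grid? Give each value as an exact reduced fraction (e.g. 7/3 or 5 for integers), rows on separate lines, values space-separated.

After step 1:
  4/3 3 11/3
  3 17/5 4
  5 5 21/4
  19/3 27/4 17/3
After step 2:
  22/9 57/20 32/9
  191/60 92/25 979/240
  29/6 127/25 239/48
  217/36 95/16 53/9
After step 3:
  763/270 1253/400 7549/2160
  12727/3600 7549/2000 29329/7200
  4303/900 2451/500 36049/7200
  2419/432 27521/4800 605/108

Answer: 763/270 1253/400 7549/2160
12727/3600 7549/2000 29329/7200
4303/900 2451/500 36049/7200
2419/432 27521/4800 605/108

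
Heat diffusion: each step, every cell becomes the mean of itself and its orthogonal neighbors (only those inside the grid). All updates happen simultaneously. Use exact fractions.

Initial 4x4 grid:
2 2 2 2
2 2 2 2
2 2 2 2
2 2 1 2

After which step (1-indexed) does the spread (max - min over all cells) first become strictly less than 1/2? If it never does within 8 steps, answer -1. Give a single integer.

Step 1: max=2, min=5/3, spread=1/3
  -> spread < 1/2 first at step 1
Step 2: max=2, min=209/120, spread=31/120
Step 3: max=2, min=1949/1080, spread=211/1080
Step 4: max=2, min=199157/108000, spread=16843/108000
Step 5: max=17921/9000, min=1805357/972000, spread=130111/972000
Step 6: max=1072841/540000, min=54677633/29160000, spread=3255781/29160000
Step 7: max=1068893/540000, min=1649246309/874800000, spread=82360351/874800000
Step 8: max=191893559/97200000, min=49736683109/26244000000, spread=2074577821/26244000000

Answer: 1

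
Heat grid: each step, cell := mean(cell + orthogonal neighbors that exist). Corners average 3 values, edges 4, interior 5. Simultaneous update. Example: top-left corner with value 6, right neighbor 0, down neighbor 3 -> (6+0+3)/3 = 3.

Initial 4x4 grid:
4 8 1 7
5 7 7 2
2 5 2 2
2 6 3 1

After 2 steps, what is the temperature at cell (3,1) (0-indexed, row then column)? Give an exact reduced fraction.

Answer: 221/60

Derivation:
Step 1: cell (3,1) = 4
Step 2: cell (3,1) = 221/60
Full grid after step 2:
  91/18 1369/240 1073/240 163/36
  301/60 241/50 97/20 803/240
  59/15 221/50 67/20 241/80
  65/18 221/60 16/5 9/4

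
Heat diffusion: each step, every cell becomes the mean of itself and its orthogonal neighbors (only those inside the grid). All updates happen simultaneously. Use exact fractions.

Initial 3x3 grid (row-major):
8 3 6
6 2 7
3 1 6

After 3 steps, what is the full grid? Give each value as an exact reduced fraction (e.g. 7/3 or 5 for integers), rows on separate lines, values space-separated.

Answer: 5159/1080 23237/4800 2657/540
6979/1600 8819/2000 22187/4800
8483/2160 1601/400 9193/2160

Derivation:
After step 1:
  17/3 19/4 16/3
  19/4 19/5 21/4
  10/3 3 14/3
After step 2:
  91/18 391/80 46/9
  351/80 431/100 381/80
  133/36 37/10 155/36
After step 3:
  5159/1080 23237/4800 2657/540
  6979/1600 8819/2000 22187/4800
  8483/2160 1601/400 9193/2160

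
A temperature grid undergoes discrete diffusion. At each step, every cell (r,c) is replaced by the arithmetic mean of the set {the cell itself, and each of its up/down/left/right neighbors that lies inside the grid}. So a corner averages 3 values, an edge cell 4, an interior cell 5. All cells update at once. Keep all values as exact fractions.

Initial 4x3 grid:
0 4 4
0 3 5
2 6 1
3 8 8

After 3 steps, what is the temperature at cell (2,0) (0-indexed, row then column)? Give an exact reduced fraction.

Answer: 12673/3600

Derivation:
Step 1: cell (2,0) = 11/4
Step 2: cell (2,0) = 37/12
Step 3: cell (2,0) = 12673/3600
Full grid after step 3:
  5051/2160 40307/14400 1889/540
  4529/1800 1243/375 26891/7200
  12673/3600 3983/1000 33271/7200
  1813/432 23359/4800 1093/216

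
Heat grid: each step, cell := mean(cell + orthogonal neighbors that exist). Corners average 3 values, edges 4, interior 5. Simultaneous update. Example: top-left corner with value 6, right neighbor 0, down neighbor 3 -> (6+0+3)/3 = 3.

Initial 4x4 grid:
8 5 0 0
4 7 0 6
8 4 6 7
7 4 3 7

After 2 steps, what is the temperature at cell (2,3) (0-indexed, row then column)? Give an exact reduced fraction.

Step 1: cell (2,3) = 13/2
Step 2: cell (2,3) = 233/48
Full grid after step 2:
  209/36 191/48 241/80 13/6
  133/24 507/100 163/50 311/80
  739/120 481/100 251/50 233/48
  199/36 649/120 115/24 103/18

Answer: 233/48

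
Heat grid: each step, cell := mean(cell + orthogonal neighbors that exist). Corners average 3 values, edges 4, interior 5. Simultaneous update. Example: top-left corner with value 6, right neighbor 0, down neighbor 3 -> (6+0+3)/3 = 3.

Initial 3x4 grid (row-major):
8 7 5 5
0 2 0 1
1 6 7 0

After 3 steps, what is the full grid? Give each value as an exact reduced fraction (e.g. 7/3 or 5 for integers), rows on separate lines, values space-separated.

After step 1:
  5 11/2 17/4 11/3
  11/4 3 3 3/2
  7/3 4 13/4 8/3
After step 2:
  53/12 71/16 197/48 113/36
  157/48 73/20 3 65/24
  109/36 151/48 155/48 89/36
After step 3:
  97/24 1993/480 1057/288 1433/432
  10343/2880 4201/1200 2003/600 815/288
  85/27 4699/1440 853/288 1211/432

Answer: 97/24 1993/480 1057/288 1433/432
10343/2880 4201/1200 2003/600 815/288
85/27 4699/1440 853/288 1211/432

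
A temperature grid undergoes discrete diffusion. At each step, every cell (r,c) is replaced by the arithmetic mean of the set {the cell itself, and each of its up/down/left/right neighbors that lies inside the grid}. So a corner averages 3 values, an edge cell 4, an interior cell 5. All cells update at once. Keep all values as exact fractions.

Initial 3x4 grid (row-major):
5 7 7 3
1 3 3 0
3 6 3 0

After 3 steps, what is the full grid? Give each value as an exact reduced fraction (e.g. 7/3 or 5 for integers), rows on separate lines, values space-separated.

After step 1:
  13/3 11/2 5 10/3
  3 4 16/5 3/2
  10/3 15/4 3 1
After step 2:
  77/18 113/24 511/120 59/18
  11/3 389/100 167/50 271/120
  121/36 169/48 219/80 11/6
After step 3:
  911/216 15421/3600 7013/1800 1763/540
  3419/900 22951/6000 19781/6000 19277/7200
  1519/432 24317/7200 6859/2400 1639/720

Answer: 911/216 15421/3600 7013/1800 1763/540
3419/900 22951/6000 19781/6000 19277/7200
1519/432 24317/7200 6859/2400 1639/720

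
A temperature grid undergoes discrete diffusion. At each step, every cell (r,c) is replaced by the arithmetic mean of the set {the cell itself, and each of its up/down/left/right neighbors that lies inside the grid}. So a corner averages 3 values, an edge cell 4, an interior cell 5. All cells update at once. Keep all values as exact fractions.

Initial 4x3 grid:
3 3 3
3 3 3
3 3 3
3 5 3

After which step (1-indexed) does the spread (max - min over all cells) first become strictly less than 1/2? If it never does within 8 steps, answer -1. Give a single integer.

Step 1: max=11/3, min=3, spread=2/3
Step 2: max=427/120, min=3, spread=67/120
Step 3: max=3677/1080, min=3, spread=437/1080
  -> spread < 1/2 first at step 3
Step 4: max=1453531/432000, min=1509/500, spread=29951/86400
Step 5: max=12879821/3888000, min=10283/3375, spread=206761/777600
Step 6: max=5121795571/1555200000, min=8265671/2700000, spread=14430763/62208000
Step 7: max=305043741689/93312000000, min=665652727/216000000, spread=139854109/746496000
Step 8: max=18218631890251/5598720000000, min=60171228977/19440000000, spread=7114543559/44789760000

Answer: 3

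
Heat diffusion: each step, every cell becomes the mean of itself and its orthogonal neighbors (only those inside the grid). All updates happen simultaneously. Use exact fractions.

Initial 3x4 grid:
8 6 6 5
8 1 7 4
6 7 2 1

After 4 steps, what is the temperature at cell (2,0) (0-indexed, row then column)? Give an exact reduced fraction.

Step 1: cell (2,0) = 7
Step 2: cell (2,0) = 67/12
Step 3: cell (2,0) = 1039/180
Step 4: cell (2,0) = 78799/14400
Full grid after step 4:
  758791/129600 1219781/216000 119989/24000 68729/14400
  5034809/864000 1887571/360000 1727821/360000 3725039/864000
  78799/14400 123059/24000 940151/216000 536761/129600

Answer: 78799/14400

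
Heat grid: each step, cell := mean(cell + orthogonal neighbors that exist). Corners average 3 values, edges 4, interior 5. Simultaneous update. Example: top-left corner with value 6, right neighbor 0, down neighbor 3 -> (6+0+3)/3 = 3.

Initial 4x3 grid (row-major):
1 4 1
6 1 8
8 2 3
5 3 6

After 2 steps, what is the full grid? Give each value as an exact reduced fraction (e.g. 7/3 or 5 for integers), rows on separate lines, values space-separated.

Answer: 113/36 279/80 28/9
1027/240 83/25 62/15
1079/240 108/25 77/20
175/36 251/60 17/4

Derivation:
After step 1:
  11/3 7/4 13/3
  4 21/5 13/4
  21/4 17/5 19/4
  16/3 4 4
After step 2:
  113/36 279/80 28/9
  1027/240 83/25 62/15
  1079/240 108/25 77/20
  175/36 251/60 17/4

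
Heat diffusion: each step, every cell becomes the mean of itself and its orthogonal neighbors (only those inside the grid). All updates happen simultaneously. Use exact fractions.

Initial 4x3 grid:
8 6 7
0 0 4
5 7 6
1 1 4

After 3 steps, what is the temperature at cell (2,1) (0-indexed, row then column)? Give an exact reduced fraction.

Answer: 7377/2000

Derivation:
Step 1: cell (2,1) = 19/5
Step 2: cell (2,1) = 379/100
Step 3: cell (2,1) = 7377/2000
Full grid after step 3:
  9199/2160 65449/14400 10399/2160
  13661/3600 24971/6000 2017/450
  12181/3600 7377/2000 941/225
  6743/2160 5621/1600 8323/2160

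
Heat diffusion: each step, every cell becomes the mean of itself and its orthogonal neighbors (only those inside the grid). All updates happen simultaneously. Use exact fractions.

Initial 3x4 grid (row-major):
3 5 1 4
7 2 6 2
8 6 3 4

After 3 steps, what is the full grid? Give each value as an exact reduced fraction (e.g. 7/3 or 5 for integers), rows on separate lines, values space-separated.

Answer: 1123/240 1867/480 5329/1440 6803/2160
1169/240 1877/400 4339/1200 1309/360
1987/360 71/15 1039/240 431/120

Derivation:
After step 1:
  5 11/4 4 7/3
  5 26/5 14/5 4
  7 19/4 19/4 3
After step 2:
  17/4 339/80 713/240 31/9
  111/20 41/10 83/20 91/30
  67/12 217/40 153/40 47/12
After step 3:
  1123/240 1867/480 5329/1440 6803/2160
  1169/240 1877/400 4339/1200 1309/360
  1987/360 71/15 1039/240 431/120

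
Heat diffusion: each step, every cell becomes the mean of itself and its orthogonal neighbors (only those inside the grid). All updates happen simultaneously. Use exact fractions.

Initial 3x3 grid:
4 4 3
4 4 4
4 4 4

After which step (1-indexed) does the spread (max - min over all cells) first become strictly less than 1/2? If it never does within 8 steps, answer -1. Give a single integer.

Step 1: max=4, min=11/3, spread=1/3
  -> spread < 1/2 first at step 1
Step 2: max=4, min=67/18, spread=5/18
Step 3: max=4, min=823/216, spread=41/216
Step 4: max=1429/360, min=49709/12960, spread=347/2592
Step 5: max=14243/3600, min=3003463/777600, spread=2921/31104
Step 6: max=1702517/432000, min=180795461/46656000, spread=24611/373248
Step 7: max=38223259/9720000, min=10878717967/2799360000, spread=207329/4478976
Step 8: max=2034798401/518400000, min=653816447549/167961600000, spread=1746635/53747712

Answer: 1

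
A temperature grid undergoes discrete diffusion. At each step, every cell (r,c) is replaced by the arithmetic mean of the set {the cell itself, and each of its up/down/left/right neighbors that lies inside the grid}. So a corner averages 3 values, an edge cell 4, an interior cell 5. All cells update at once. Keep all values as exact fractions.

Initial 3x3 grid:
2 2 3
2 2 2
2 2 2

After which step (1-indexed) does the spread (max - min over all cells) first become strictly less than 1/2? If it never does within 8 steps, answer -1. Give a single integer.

Step 1: max=7/3, min=2, spread=1/3
  -> spread < 1/2 first at step 1
Step 2: max=41/18, min=2, spread=5/18
Step 3: max=473/216, min=2, spread=41/216
Step 4: max=28051/12960, min=731/360, spread=347/2592
Step 5: max=1662137/777600, min=7357/3600, spread=2921/31104
Step 6: max=99140539/46656000, min=889483/432000, spread=24611/373248
Step 7: max=5917442033/2799360000, min=20096741/9720000, spread=207329/4478976
Step 8: max=353953152451/167961600000, min=1075601599/518400000, spread=1746635/53747712

Answer: 1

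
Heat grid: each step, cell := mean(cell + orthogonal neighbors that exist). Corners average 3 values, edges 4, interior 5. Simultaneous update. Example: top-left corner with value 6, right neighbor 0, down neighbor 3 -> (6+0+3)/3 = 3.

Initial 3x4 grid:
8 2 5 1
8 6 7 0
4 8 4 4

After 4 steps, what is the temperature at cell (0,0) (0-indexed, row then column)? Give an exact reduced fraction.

Answer: 40859/7200

Derivation:
Step 1: cell (0,0) = 6
Step 2: cell (0,0) = 71/12
Step 3: cell (0,0) = 2107/360
Step 4: cell (0,0) = 40859/7200
Full grid after step 4:
  40859/7200 93401/18000 9517/2250 4409/1200
  2552609/432000 480083/90000 807091/180000 808837/216000
  192353/32400 1194937/216000 998257/216000 262411/64800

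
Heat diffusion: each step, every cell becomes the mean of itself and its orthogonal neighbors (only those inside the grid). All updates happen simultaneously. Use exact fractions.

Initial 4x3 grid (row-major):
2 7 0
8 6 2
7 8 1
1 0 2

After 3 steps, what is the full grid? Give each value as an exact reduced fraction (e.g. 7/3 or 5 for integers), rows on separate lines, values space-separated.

After step 1:
  17/3 15/4 3
  23/4 31/5 9/4
  6 22/5 13/4
  8/3 11/4 1
After step 2:
  91/18 1117/240 3
  1417/240 447/100 147/40
  1129/240 113/25 109/40
  137/36 649/240 7/3
After step 3:
  5621/1080 61847/14400 2719/720
  36241/7200 6967/1500 1387/400
  34081/7200 5737/1500 497/150
  4037/1080 48107/14400 207/80

Answer: 5621/1080 61847/14400 2719/720
36241/7200 6967/1500 1387/400
34081/7200 5737/1500 497/150
4037/1080 48107/14400 207/80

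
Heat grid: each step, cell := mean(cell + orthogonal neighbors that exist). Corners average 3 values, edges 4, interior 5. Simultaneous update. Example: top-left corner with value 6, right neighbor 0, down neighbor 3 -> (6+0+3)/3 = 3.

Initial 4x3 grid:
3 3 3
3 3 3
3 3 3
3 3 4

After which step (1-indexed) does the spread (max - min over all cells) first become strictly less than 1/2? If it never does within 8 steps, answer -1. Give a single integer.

Answer: 1

Derivation:
Step 1: max=10/3, min=3, spread=1/3
  -> spread < 1/2 first at step 1
Step 2: max=59/18, min=3, spread=5/18
Step 3: max=689/216, min=3, spread=41/216
Step 4: max=81977/25920, min=3, spread=4217/25920
Step 5: max=4874749/1555200, min=21679/7200, spread=38417/311040
Step 6: max=291136211/93312000, min=434597/144000, spread=1903471/18662400
Step 7: max=17397149089/5598720000, min=13075759/4320000, spread=18038617/223948800
Step 8: max=1041037782851/335923200000, min=1179326759/388800000, spread=883978523/13436928000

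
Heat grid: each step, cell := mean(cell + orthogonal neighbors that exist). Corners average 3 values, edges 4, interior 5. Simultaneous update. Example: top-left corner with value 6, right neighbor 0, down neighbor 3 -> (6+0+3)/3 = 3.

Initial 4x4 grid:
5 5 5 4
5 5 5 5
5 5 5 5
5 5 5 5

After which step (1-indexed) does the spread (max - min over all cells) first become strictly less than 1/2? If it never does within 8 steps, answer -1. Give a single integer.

Answer: 1

Derivation:
Step 1: max=5, min=14/3, spread=1/3
  -> spread < 1/2 first at step 1
Step 2: max=5, min=85/18, spread=5/18
Step 3: max=5, min=1039/216, spread=41/216
Step 4: max=5, min=31357/6480, spread=1043/6480
Step 5: max=5, min=946447/194400, spread=25553/194400
Step 6: max=89921/18000, min=28488541/5832000, spread=645863/5832000
Step 7: max=599029/120000, min=857158309/174960000, spread=16225973/174960000
Step 8: max=269299/54000, min=25766522017/5248800000, spread=409340783/5248800000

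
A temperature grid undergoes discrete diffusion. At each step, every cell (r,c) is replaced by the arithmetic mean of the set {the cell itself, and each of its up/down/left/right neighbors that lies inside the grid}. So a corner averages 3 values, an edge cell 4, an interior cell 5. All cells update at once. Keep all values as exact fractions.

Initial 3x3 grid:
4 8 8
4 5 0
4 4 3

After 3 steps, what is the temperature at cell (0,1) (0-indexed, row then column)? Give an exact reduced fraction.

Step 1: cell (0,1) = 25/4
Step 2: cell (0,1) = 1267/240
Step 3: cell (0,1) = 73049/14400
Full grid after step 3:
  5401/1080 73049/14400 10397/2160
  66049/14400 4373/1000 15431/3600
  973/240 14131/3600 497/135

Answer: 73049/14400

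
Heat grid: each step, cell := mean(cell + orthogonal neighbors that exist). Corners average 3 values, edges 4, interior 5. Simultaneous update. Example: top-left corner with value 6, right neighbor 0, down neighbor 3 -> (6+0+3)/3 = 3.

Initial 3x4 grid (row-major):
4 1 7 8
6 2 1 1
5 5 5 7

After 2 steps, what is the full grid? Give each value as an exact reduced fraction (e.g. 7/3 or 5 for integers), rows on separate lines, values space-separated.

Answer: 137/36 173/48 977/240 83/18
65/16 91/25 96/25 1027/240
83/18 205/48 977/240 157/36

Derivation:
After step 1:
  11/3 7/2 17/4 16/3
  17/4 3 16/5 17/4
  16/3 17/4 9/2 13/3
After step 2:
  137/36 173/48 977/240 83/18
  65/16 91/25 96/25 1027/240
  83/18 205/48 977/240 157/36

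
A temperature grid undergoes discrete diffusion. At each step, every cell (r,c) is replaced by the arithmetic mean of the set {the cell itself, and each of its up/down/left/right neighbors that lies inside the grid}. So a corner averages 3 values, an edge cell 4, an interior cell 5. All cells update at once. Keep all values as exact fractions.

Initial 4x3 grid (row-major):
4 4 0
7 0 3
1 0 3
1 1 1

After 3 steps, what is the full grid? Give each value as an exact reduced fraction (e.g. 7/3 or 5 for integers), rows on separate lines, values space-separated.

Answer: 2311/720 4667/1800 5093/2160
6281/2400 7297/3000 13643/7200
4871/2400 9799/6000 12013/7200
17/12 19931/14400 143/108

Derivation:
After step 1:
  5 2 7/3
  3 14/5 3/2
  9/4 1 7/4
  1 3/4 5/3
After step 2:
  10/3 91/30 35/18
  261/80 103/50 503/240
  29/16 171/100 71/48
  4/3 53/48 25/18
After step 3:
  2311/720 4667/1800 5093/2160
  6281/2400 7297/3000 13643/7200
  4871/2400 9799/6000 12013/7200
  17/12 19931/14400 143/108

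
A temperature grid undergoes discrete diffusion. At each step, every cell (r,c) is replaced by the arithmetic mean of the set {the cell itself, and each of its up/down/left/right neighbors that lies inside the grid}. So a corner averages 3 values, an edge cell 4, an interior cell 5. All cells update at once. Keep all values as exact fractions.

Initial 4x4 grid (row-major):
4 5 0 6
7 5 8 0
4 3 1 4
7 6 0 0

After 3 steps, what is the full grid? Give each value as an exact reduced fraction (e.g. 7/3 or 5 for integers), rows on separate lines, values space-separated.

Answer: 5293/1080 30257/7200 9587/2400 193/60
34157/7200 13663/3000 1677/500 7877/2400
35221/7200 5941/1500 1949/600 16583/7200
2467/540 28291/7200 18683/7200 2371/1080

Derivation:
After step 1:
  16/3 7/2 19/4 2
  5 28/5 14/5 9/2
  21/4 19/5 16/5 5/4
  17/3 4 7/4 4/3
After step 2:
  83/18 1151/240 261/80 15/4
  1271/240 207/50 417/100 211/80
  1183/240 437/100 64/25 617/240
  179/36 913/240 617/240 13/9
After step 3:
  5293/1080 30257/7200 9587/2400 193/60
  34157/7200 13663/3000 1677/500 7877/2400
  35221/7200 5941/1500 1949/600 16583/7200
  2467/540 28291/7200 18683/7200 2371/1080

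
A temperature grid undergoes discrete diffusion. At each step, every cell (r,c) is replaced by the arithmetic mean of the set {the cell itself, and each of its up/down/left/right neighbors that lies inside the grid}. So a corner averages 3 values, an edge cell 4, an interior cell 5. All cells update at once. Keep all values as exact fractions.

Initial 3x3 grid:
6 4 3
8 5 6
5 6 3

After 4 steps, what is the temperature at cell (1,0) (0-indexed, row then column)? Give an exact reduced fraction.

Step 1: cell (1,0) = 6
Step 2: cell (1,0) = 181/30
Step 3: cell (1,0) = 20059/3600
Step 4: cell (1,0) = 149731/27000
Full grid after step 4:
  116321/21600 2234071/432000 628201/129600
  149731/27000 931027/180000 4283267/864000
  714001/129600 4593017/864000 17941/3600

Answer: 149731/27000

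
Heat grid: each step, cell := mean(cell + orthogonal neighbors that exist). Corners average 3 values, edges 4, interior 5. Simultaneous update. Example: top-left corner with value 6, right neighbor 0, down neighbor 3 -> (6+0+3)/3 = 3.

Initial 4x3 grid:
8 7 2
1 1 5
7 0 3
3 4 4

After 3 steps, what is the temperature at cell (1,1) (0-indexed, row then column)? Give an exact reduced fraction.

Step 1: cell (1,1) = 14/5
Step 2: cell (1,1) = 173/50
Step 3: cell (1,1) = 7093/2000
Full grid after step 3:
  4609/1080 9871/2400 8353/2160
  3511/900 7093/2000 24913/7200
  12329/3600 9967/3000 22333/7200
  1523/432 46471/14400 703/216

Answer: 7093/2000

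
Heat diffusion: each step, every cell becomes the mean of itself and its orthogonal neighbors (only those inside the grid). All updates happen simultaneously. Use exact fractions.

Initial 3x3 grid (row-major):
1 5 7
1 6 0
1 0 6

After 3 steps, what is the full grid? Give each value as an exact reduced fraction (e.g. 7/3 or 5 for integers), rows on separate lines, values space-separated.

After step 1:
  7/3 19/4 4
  9/4 12/5 19/4
  2/3 13/4 2
After step 2:
  28/9 809/240 9/2
  153/80 87/25 263/80
  37/18 499/240 10/3
After step 3:
  1511/540 52063/14400 1339/360
  12671/4800 1413/500 17521/4800
  2177/1080 39413/14400 29/10

Answer: 1511/540 52063/14400 1339/360
12671/4800 1413/500 17521/4800
2177/1080 39413/14400 29/10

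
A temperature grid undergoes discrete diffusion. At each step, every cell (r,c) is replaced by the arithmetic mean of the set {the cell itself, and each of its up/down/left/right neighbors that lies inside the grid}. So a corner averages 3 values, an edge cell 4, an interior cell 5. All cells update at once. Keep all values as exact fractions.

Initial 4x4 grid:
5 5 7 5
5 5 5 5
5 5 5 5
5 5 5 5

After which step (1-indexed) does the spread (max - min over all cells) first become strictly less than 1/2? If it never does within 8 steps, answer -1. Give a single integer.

Step 1: max=17/3, min=5, spread=2/3
Step 2: max=331/60, min=5, spread=31/60
Step 3: max=2911/540, min=5, spread=211/540
  -> spread < 1/2 first at step 3
Step 4: max=286843/54000, min=5, spread=16843/54000
Step 5: max=2568643/486000, min=22579/4500, spread=130111/486000
Step 6: max=76542367/14580000, min=1357159/270000, spread=3255781/14580000
Step 7: max=2287353691/437400000, min=1361107/270000, spread=82360351/437400000
Step 8: max=68361316891/13122000000, min=245506441/48600000, spread=2074577821/13122000000

Answer: 3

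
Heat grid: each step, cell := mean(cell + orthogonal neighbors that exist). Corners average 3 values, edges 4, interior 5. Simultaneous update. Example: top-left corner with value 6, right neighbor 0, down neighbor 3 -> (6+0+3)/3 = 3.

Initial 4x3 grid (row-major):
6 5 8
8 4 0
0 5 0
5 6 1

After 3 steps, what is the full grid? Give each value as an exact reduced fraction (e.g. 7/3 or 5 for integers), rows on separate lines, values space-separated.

After step 1:
  19/3 23/4 13/3
  9/2 22/5 3
  9/2 3 3/2
  11/3 17/4 7/3
After step 2:
  199/36 1249/240 157/36
  74/15 413/100 397/120
  47/12 353/100 59/24
  149/36 53/16 97/36
After step 3:
  11279/2160 69203/14400 9269/2160
  16657/3600 25327/6000 802/225
  14867/3600 6939/2000 1349/450
  1637/432 16411/4800 1219/432

Answer: 11279/2160 69203/14400 9269/2160
16657/3600 25327/6000 802/225
14867/3600 6939/2000 1349/450
1637/432 16411/4800 1219/432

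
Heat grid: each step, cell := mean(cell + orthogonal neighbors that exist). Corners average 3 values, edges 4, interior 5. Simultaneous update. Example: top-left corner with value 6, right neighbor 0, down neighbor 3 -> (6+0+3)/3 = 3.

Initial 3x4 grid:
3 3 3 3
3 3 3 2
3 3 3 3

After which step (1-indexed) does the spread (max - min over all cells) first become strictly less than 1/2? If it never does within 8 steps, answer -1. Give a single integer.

Answer: 1

Derivation:
Step 1: max=3, min=8/3, spread=1/3
  -> spread < 1/2 first at step 1
Step 2: max=3, min=653/240, spread=67/240
Step 3: max=3, min=6043/2160, spread=437/2160
Step 4: max=2991/1000, min=2434469/864000, spread=29951/172800
Step 5: max=10046/3375, min=22112179/7776000, spread=206761/1555200
Step 6: max=16034329/5400000, min=8875004429/3110400000, spread=14430763/124416000
Step 7: max=1278347273/432000000, min=534764258311/186624000000, spread=139854109/1492992000
Step 8: max=114788771023/38880000000, min=32169848109749/11197440000000, spread=7114543559/89579520000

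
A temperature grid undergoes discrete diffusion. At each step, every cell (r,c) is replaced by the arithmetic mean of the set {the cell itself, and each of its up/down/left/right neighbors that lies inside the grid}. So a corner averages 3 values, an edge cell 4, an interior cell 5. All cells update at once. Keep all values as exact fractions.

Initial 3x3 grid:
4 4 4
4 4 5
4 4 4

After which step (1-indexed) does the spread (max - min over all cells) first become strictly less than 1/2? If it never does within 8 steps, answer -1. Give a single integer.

Step 1: max=13/3, min=4, spread=1/3
  -> spread < 1/2 first at step 1
Step 2: max=1027/240, min=4, spread=67/240
Step 3: max=9077/2160, min=807/200, spread=1807/10800
Step 4: max=3613963/864000, min=21961/5400, spread=33401/288000
Step 5: max=32333933/7776000, min=2203391/540000, spread=3025513/38880000
Step 6: max=12906526867/3110400000, min=117955949/28800000, spread=53531/995328
Step 7: max=772528925849/186624000000, min=31895116051/7776000000, spread=450953/11943936
Step 8: max=46298663560603/11197440000000, min=3833488610519/933120000000, spread=3799043/143327232

Answer: 1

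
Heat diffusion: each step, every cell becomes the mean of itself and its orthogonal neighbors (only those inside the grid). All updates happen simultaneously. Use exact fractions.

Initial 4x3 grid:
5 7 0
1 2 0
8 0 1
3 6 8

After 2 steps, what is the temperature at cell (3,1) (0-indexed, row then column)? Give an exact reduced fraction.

Step 1: cell (3,1) = 17/4
Step 2: cell (3,1) = 1099/240
Full grid after step 2:
  71/18 73/24 79/36
  10/3 273/100 11/6
  241/60 149/50 57/20
  155/36 1099/240 23/6

Answer: 1099/240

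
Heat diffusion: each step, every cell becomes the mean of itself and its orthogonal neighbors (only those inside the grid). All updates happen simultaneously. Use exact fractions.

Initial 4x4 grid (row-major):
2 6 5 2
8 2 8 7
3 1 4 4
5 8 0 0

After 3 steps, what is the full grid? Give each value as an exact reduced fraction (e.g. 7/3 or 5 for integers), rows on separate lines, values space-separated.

After step 1:
  16/3 15/4 21/4 14/3
  15/4 5 26/5 21/4
  17/4 18/5 17/5 15/4
  16/3 7/2 3 4/3
After step 2:
  77/18 29/6 283/60 91/18
  55/12 213/50 241/50 283/60
  127/30 79/20 379/100 103/30
  157/36 463/120 337/120 97/36
After step 3:
  493/108 16279/3600 17483/3600 652/135
  15619/3600 3367/750 6691/1500 16223/3600
  3083/720 2411/600 11281/3000 13171/3600
  4483/1080 337/90 2959/900 3217/1080

Answer: 493/108 16279/3600 17483/3600 652/135
15619/3600 3367/750 6691/1500 16223/3600
3083/720 2411/600 11281/3000 13171/3600
4483/1080 337/90 2959/900 3217/1080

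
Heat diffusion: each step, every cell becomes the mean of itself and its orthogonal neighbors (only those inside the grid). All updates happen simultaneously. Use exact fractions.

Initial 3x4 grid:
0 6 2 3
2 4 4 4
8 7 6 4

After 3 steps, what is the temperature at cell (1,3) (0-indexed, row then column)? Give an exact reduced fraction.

Step 1: cell (1,3) = 15/4
Step 2: cell (1,3) = 185/48
Step 3: cell (1,3) = 58247/14400
Full grid after step 3:
  7681/2160 25681/7200 8827/2400 259/72
  29831/7200 25913/6000 3131/750 58247/14400
  661/135 17903/3600 8689/1800 1937/432

Answer: 58247/14400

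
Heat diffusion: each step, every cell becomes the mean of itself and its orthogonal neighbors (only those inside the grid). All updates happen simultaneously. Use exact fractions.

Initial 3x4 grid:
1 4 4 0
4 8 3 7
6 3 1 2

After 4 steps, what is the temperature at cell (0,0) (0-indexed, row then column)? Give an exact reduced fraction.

Step 1: cell (0,0) = 3
Step 2: cell (0,0) = 4
Step 3: cell (0,0) = 2813/720
Step 4: cell (0,0) = 35059/8640
Full grid after step 4:
  35059/8640 2291/600 39989/10800 22219/6480
  702673/172800 289649/72000 42979/12000 16799/4800
  108887/25920 169177/43200 159781/43200 43663/12960

Answer: 35059/8640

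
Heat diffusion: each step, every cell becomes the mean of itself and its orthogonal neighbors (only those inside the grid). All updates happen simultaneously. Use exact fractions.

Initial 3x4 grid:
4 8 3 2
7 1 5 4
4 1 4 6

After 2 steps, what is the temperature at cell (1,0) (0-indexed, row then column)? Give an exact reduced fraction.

Answer: 281/60

Derivation:
Step 1: cell (1,0) = 4
Step 2: cell (1,0) = 281/60
Full grid after step 2:
  43/9 577/120 149/40 47/12
  281/60 183/50 411/100 919/240
  7/2 149/40 437/120 155/36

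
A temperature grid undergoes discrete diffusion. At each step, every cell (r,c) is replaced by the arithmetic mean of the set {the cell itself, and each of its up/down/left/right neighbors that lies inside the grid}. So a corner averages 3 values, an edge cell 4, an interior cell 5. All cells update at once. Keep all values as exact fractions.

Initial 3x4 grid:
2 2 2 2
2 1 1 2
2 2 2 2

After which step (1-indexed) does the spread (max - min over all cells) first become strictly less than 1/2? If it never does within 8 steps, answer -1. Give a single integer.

Step 1: max=2, min=8/5, spread=2/5
  -> spread < 1/2 first at step 1
Step 2: max=147/80, min=169/100, spread=59/400
Step 3: max=1307/720, min=3507/2000, spread=139/2250
Step 4: max=517147/288000, min=212213/120000, spread=39179/1440000
Step 5: max=4636277/2592000, min=12794767/7200000, spread=377011/32400000
Step 6: max=1851329107/1036800000, min=768939053/432000000, spread=29376899/5184000000
Step 7: max=110977971113/62208000000, min=46174894327/25920000000, spread=791123641/311040000000
Step 8: max=6656110489867/3732480000000, min=2771447867093/1555200000000, spread=23178044219/18662400000000

Answer: 1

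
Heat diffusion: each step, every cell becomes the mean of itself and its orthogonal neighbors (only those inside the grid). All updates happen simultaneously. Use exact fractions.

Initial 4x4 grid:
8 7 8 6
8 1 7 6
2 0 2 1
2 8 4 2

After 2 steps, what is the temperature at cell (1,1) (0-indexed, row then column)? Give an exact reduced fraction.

Step 1: cell (1,1) = 23/5
Step 2: cell (1,1) = 91/20
Full grid after step 2:
  221/36 379/60 367/60 56/9
  1201/240 91/20 121/25 1153/240
  287/80 33/10 339/100 773/240
  7/2 141/40 379/120 109/36

Answer: 91/20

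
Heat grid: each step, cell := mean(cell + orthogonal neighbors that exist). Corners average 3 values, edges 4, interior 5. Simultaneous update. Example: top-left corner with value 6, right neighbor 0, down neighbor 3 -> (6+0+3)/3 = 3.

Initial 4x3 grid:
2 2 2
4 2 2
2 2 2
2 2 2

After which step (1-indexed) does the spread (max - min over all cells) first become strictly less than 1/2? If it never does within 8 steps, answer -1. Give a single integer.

Step 1: max=8/3, min=2, spread=2/3
Step 2: max=151/60, min=2, spread=31/60
Step 3: max=1291/540, min=2, spread=211/540
  -> spread < 1/2 first at step 3
Step 4: max=124897/54000, min=1847/900, spread=14077/54000
Step 5: max=1112407/486000, min=111683/54000, spread=5363/24300
Step 6: max=32900809/14580000, min=62869/30000, spread=93859/583200
Step 7: max=1959874481/874800000, min=102536467/48600000, spread=4568723/34992000
Step 8: max=116756435629/52488000000, min=3097618889/1458000000, spread=8387449/83980800

Answer: 3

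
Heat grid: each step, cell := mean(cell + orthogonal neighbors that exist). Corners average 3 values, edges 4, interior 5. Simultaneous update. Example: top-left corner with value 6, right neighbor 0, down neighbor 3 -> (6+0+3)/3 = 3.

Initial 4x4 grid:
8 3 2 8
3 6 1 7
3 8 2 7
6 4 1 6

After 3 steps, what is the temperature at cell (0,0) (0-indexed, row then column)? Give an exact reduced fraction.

Answer: 9937/2160

Derivation:
Step 1: cell (0,0) = 14/3
Step 2: cell (0,0) = 173/36
Step 3: cell (0,0) = 9937/2160
Full grid after step 3:
  9937/2160 32209/7200 32041/7200 5213/1080
  16817/3600 26479/6000 2671/600 34561/7200
  16753/3600 1321/300 26203/6000 1345/288
  2459/540 15763/3600 611/144 9733/2160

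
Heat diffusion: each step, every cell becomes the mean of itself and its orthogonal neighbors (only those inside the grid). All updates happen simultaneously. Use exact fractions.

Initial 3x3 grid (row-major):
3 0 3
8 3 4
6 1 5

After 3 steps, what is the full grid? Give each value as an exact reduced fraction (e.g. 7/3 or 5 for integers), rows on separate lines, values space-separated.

After step 1:
  11/3 9/4 7/3
  5 16/5 15/4
  5 15/4 10/3
After step 2:
  131/36 229/80 25/9
  253/60 359/100 757/240
  55/12 917/240 65/18
After step 3:
  7717/2160 15443/4800 1583/540
  7213/1800 21173/6000 47279/14400
  3029/720 56179/14400 3811/1080

Answer: 7717/2160 15443/4800 1583/540
7213/1800 21173/6000 47279/14400
3029/720 56179/14400 3811/1080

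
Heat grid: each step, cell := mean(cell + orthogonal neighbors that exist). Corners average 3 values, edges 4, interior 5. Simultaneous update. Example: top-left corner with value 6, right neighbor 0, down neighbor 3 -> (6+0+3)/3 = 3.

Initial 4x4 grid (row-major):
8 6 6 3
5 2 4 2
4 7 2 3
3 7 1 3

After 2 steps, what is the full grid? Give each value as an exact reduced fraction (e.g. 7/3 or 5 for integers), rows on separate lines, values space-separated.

After step 1:
  19/3 11/2 19/4 11/3
  19/4 24/5 16/5 3
  19/4 22/5 17/5 5/2
  14/3 9/2 13/4 7/3
After step 2:
  199/36 1283/240 1027/240 137/36
  619/120 453/100 383/100 371/120
  557/120 437/100 67/20 337/120
  167/36 1009/240 809/240 97/36

Answer: 199/36 1283/240 1027/240 137/36
619/120 453/100 383/100 371/120
557/120 437/100 67/20 337/120
167/36 1009/240 809/240 97/36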